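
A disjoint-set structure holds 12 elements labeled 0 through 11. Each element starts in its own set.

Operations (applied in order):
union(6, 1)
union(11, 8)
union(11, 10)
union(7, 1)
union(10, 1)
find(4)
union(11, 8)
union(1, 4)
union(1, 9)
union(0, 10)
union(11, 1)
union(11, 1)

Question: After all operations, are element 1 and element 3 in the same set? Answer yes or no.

Step 1: union(6, 1) -> merged; set of 6 now {1, 6}
Step 2: union(11, 8) -> merged; set of 11 now {8, 11}
Step 3: union(11, 10) -> merged; set of 11 now {8, 10, 11}
Step 4: union(7, 1) -> merged; set of 7 now {1, 6, 7}
Step 5: union(10, 1) -> merged; set of 10 now {1, 6, 7, 8, 10, 11}
Step 6: find(4) -> no change; set of 4 is {4}
Step 7: union(11, 8) -> already same set; set of 11 now {1, 6, 7, 8, 10, 11}
Step 8: union(1, 4) -> merged; set of 1 now {1, 4, 6, 7, 8, 10, 11}
Step 9: union(1, 9) -> merged; set of 1 now {1, 4, 6, 7, 8, 9, 10, 11}
Step 10: union(0, 10) -> merged; set of 0 now {0, 1, 4, 6, 7, 8, 9, 10, 11}
Step 11: union(11, 1) -> already same set; set of 11 now {0, 1, 4, 6, 7, 8, 9, 10, 11}
Step 12: union(11, 1) -> already same set; set of 11 now {0, 1, 4, 6, 7, 8, 9, 10, 11}
Set of 1: {0, 1, 4, 6, 7, 8, 9, 10, 11}; 3 is not a member.

Answer: no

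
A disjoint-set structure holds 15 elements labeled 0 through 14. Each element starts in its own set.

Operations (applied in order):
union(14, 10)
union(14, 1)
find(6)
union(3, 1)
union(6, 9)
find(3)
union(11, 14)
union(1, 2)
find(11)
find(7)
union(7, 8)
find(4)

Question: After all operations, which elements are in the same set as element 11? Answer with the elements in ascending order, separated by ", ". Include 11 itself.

Step 1: union(14, 10) -> merged; set of 14 now {10, 14}
Step 2: union(14, 1) -> merged; set of 14 now {1, 10, 14}
Step 3: find(6) -> no change; set of 6 is {6}
Step 4: union(3, 1) -> merged; set of 3 now {1, 3, 10, 14}
Step 5: union(6, 9) -> merged; set of 6 now {6, 9}
Step 6: find(3) -> no change; set of 3 is {1, 3, 10, 14}
Step 7: union(11, 14) -> merged; set of 11 now {1, 3, 10, 11, 14}
Step 8: union(1, 2) -> merged; set of 1 now {1, 2, 3, 10, 11, 14}
Step 9: find(11) -> no change; set of 11 is {1, 2, 3, 10, 11, 14}
Step 10: find(7) -> no change; set of 7 is {7}
Step 11: union(7, 8) -> merged; set of 7 now {7, 8}
Step 12: find(4) -> no change; set of 4 is {4}
Component of 11: {1, 2, 3, 10, 11, 14}

Answer: 1, 2, 3, 10, 11, 14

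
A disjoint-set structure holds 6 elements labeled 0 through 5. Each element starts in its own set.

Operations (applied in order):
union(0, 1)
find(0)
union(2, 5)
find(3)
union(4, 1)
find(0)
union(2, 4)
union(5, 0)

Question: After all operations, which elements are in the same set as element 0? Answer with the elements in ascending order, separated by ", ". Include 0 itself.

Step 1: union(0, 1) -> merged; set of 0 now {0, 1}
Step 2: find(0) -> no change; set of 0 is {0, 1}
Step 3: union(2, 5) -> merged; set of 2 now {2, 5}
Step 4: find(3) -> no change; set of 3 is {3}
Step 5: union(4, 1) -> merged; set of 4 now {0, 1, 4}
Step 6: find(0) -> no change; set of 0 is {0, 1, 4}
Step 7: union(2, 4) -> merged; set of 2 now {0, 1, 2, 4, 5}
Step 8: union(5, 0) -> already same set; set of 5 now {0, 1, 2, 4, 5}
Component of 0: {0, 1, 2, 4, 5}

Answer: 0, 1, 2, 4, 5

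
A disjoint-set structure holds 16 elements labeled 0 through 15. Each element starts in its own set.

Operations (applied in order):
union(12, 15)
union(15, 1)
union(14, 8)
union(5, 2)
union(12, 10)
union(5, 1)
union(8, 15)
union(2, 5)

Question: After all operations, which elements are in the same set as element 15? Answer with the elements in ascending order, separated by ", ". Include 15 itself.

Answer: 1, 2, 5, 8, 10, 12, 14, 15

Derivation:
Step 1: union(12, 15) -> merged; set of 12 now {12, 15}
Step 2: union(15, 1) -> merged; set of 15 now {1, 12, 15}
Step 3: union(14, 8) -> merged; set of 14 now {8, 14}
Step 4: union(5, 2) -> merged; set of 5 now {2, 5}
Step 5: union(12, 10) -> merged; set of 12 now {1, 10, 12, 15}
Step 6: union(5, 1) -> merged; set of 5 now {1, 2, 5, 10, 12, 15}
Step 7: union(8, 15) -> merged; set of 8 now {1, 2, 5, 8, 10, 12, 14, 15}
Step 8: union(2, 5) -> already same set; set of 2 now {1, 2, 5, 8, 10, 12, 14, 15}
Component of 15: {1, 2, 5, 8, 10, 12, 14, 15}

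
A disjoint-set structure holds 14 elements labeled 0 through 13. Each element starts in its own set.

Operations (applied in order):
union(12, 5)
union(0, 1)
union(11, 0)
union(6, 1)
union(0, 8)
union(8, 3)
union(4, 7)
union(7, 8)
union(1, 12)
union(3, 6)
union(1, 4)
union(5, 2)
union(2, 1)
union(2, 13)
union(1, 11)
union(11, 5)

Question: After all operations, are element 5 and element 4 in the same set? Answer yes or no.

Step 1: union(12, 5) -> merged; set of 12 now {5, 12}
Step 2: union(0, 1) -> merged; set of 0 now {0, 1}
Step 3: union(11, 0) -> merged; set of 11 now {0, 1, 11}
Step 4: union(6, 1) -> merged; set of 6 now {0, 1, 6, 11}
Step 5: union(0, 8) -> merged; set of 0 now {0, 1, 6, 8, 11}
Step 6: union(8, 3) -> merged; set of 8 now {0, 1, 3, 6, 8, 11}
Step 7: union(4, 7) -> merged; set of 4 now {4, 7}
Step 8: union(7, 8) -> merged; set of 7 now {0, 1, 3, 4, 6, 7, 8, 11}
Step 9: union(1, 12) -> merged; set of 1 now {0, 1, 3, 4, 5, 6, 7, 8, 11, 12}
Step 10: union(3, 6) -> already same set; set of 3 now {0, 1, 3, 4, 5, 6, 7, 8, 11, 12}
Step 11: union(1, 4) -> already same set; set of 1 now {0, 1, 3, 4, 5, 6, 7, 8, 11, 12}
Step 12: union(5, 2) -> merged; set of 5 now {0, 1, 2, 3, 4, 5, 6, 7, 8, 11, 12}
Step 13: union(2, 1) -> already same set; set of 2 now {0, 1, 2, 3, 4, 5, 6, 7, 8, 11, 12}
Step 14: union(2, 13) -> merged; set of 2 now {0, 1, 2, 3, 4, 5, 6, 7, 8, 11, 12, 13}
Step 15: union(1, 11) -> already same set; set of 1 now {0, 1, 2, 3, 4, 5, 6, 7, 8, 11, 12, 13}
Step 16: union(11, 5) -> already same set; set of 11 now {0, 1, 2, 3, 4, 5, 6, 7, 8, 11, 12, 13}
Set of 5: {0, 1, 2, 3, 4, 5, 6, 7, 8, 11, 12, 13}; 4 is a member.

Answer: yes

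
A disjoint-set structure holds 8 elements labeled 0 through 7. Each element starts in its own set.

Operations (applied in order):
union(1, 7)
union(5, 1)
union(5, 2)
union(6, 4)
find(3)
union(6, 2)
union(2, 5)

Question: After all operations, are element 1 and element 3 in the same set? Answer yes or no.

Step 1: union(1, 7) -> merged; set of 1 now {1, 7}
Step 2: union(5, 1) -> merged; set of 5 now {1, 5, 7}
Step 3: union(5, 2) -> merged; set of 5 now {1, 2, 5, 7}
Step 4: union(6, 4) -> merged; set of 6 now {4, 6}
Step 5: find(3) -> no change; set of 3 is {3}
Step 6: union(6, 2) -> merged; set of 6 now {1, 2, 4, 5, 6, 7}
Step 7: union(2, 5) -> already same set; set of 2 now {1, 2, 4, 5, 6, 7}
Set of 1: {1, 2, 4, 5, 6, 7}; 3 is not a member.

Answer: no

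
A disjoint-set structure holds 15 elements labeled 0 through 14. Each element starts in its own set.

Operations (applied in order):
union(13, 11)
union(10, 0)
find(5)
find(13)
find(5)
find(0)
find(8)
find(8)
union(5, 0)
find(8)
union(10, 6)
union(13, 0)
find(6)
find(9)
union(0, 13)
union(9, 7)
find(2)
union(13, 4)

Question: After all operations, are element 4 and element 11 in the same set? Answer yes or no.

Step 1: union(13, 11) -> merged; set of 13 now {11, 13}
Step 2: union(10, 0) -> merged; set of 10 now {0, 10}
Step 3: find(5) -> no change; set of 5 is {5}
Step 4: find(13) -> no change; set of 13 is {11, 13}
Step 5: find(5) -> no change; set of 5 is {5}
Step 6: find(0) -> no change; set of 0 is {0, 10}
Step 7: find(8) -> no change; set of 8 is {8}
Step 8: find(8) -> no change; set of 8 is {8}
Step 9: union(5, 0) -> merged; set of 5 now {0, 5, 10}
Step 10: find(8) -> no change; set of 8 is {8}
Step 11: union(10, 6) -> merged; set of 10 now {0, 5, 6, 10}
Step 12: union(13, 0) -> merged; set of 13 now {0, 5, 6, 10, 11, 13}
Step 13: find(6) -> no change; set of 6 is {0, 5, 6, 10, 11, 13}
Step 14: find(9) -> no change; set of 9 is {9}
Step 15: union(0, 13) -> already same set; set of 0 now {0, 5, 6, 10, 11, 13}
Step 16: union(9, 7) -> merged; set of 9 now {7, 9}
Step 17: find(2) -> no change; set of 2 is {2}
Step 18: union(13, 4) -> merged; set of 13 now {0, 4, 5, 6, 10, 11, 13}
Set of 4: {0, 4, 5, 6, 10, 11, 13}; 11 is a member.

Answer: yes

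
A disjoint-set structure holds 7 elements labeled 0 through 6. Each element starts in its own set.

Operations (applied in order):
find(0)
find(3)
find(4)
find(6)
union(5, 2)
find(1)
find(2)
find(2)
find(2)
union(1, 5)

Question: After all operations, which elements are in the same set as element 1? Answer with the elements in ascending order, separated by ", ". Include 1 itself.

Step 1: find(0) -> no change; set of 0 is {0}
Step 2: find(3) -> no change; set of 3 is {3}
Step 3: find(4) -> no change; set of 4 is {4}
Step 4: find(6) -> no change; set of 6 is {6}
Step 5: union(5, 2) -> merged; set of 5 now {2, 5}
Step 6: find(1) -> no change; set of 1 is {1}
Step 7: find(2) -> no change; set of 2 is {2, 5}
Step 8: find(2) -> no change; set of 2 is {2, 5}
Step 9: find(2) -> no change; set of 2 is {2, 5}
Step 10: union(1, 5) -> merged; set of 1 now {1, 2, 5}
Component of 1: {1, 2, 5}

Answer: 1, 2, 5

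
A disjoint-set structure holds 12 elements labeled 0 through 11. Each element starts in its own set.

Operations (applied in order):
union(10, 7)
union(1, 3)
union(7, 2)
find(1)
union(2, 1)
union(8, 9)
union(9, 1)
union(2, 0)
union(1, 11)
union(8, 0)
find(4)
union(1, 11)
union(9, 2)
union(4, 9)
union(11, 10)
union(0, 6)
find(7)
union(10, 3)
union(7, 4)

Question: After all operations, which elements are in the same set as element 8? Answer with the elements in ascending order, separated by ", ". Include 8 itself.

Step 1: union(10, 7) -> merged; set of 10 now {7, 10}
Step 2: union(1, 3) -> merged; set of 1 now {1, 3}
Step 3: union(7, 2) -> merged; set of 7 now {2, 7, 10}
Step 4: find(1) -> no change; set of 1 is {1, 3}
Step 5: union(2, 1) -> merged; set of 2 now {1, 2, 3, 7, 10}
Step 6: union(8, 9) -> merged; set of 8 now {8, 9}
Step 7: union(9, 1) -> merged; set of 9 now {1, 2, 3, 7, 8, 9, 10}
Step 8: union(2, 0) -> merged; set of 2 now {0, 1, 2, 3, 7, 8, 9, 10}
Step 9: union(1, 11) -> merged; set of 1 now {0, 1, 2, 3, 7, 8, 9, 10, 11}
Step 10: union(8, 0) -> already same set; set of 8 now {0, 1, 2, 3, 7, 8, 9, 10, 11}
Step 11: find(4) -> no change; set of 4 is {4}
Step 12: union(1, 11) -> already same set; set of 1 now {0, 1, 2, 3, 7, 8, 9, 10, 11}
Step 13: union(9, 2) -> already same set; set of 9 now {0, 1, 2, 3, 7, 8, 9, 10, 11}
Step 14: union(4, 9) -> merged; set of 4 now {0, 1, 2, 3, 4, 7, 8, 9, 10, 11}
Step 15: union(11, 10) -> already same set; set of 11 now {0, 1, 2, 3, 4, 7, 8, 9, 10, 11}
Step 16: union(0, 6) -> merged; set of 0 now {0, 1, 2, 3, 4, 6, 7, 8, 9, 10, 11}
Step 17: find(7) -> no change; set of 7 is {0, 1, 2, 3, 4, 6, 7, 8, 9, 10, 11}
Step 18: union(10, 3) -> already same set; set of 10 now {0, 1, 2, 3, 4, 6, 7, 8, 9, 10, 11}
Step 19: union(7, 4) -> already same set; set of 7 now {0, 1, 2, 3, 4, 6, 7, 8, 9, 10, 11}
Component of 8: {0, 1, 2, 3, 4, 6, 7, 8, 9, 10, 11}

Answer: 0, 1, 2, 3, 4, 6, 7, 8, 9, 10, 11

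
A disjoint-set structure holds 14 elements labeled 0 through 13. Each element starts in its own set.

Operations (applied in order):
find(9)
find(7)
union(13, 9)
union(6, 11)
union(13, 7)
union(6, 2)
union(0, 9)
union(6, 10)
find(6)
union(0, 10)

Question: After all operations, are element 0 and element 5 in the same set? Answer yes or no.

Step 1: find(9) -> no change; set of 9 is {9}
Step 2: find(7) -> no change; set of 7 is {7}
Step 3: union(13, 9) -> merged; set of 13 now {9, 13}
Step 4: union(6, 11) -> merged; set of 6 now {6, 11}
Step 5: union(13, 7) -> merged; set of 13 now {7, 9, 13}
Step 6: union(6, 2) -> merged; set of 6 now {2, 6, 11}
Step 7: union(0, 9) -> merged; set of 0 now {0, 7, 9, 13}
Step 8: union(6, 10) -> merged; set of 6 now {2, 6, 10, 11}
Step 9: find(6) -> no change; set of 6 is {2, 6, 10, 11}
Step 10: union(0, 10) -> merged; set of 0 now {0, 2, 6, 7, 9, 10, 11, 13}
Set of 0: {0, 2, 6, 7, 9, 10, 11, 13}; 5 is not a member.

Answer: no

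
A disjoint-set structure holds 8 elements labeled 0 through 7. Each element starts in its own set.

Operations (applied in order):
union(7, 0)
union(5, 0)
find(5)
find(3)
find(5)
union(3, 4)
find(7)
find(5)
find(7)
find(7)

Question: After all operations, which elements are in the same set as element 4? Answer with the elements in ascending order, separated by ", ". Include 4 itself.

Answer: 3, 4

Derivation:
Step 1: union(7, 0) -> merged; set of 7 now {0, 7}
Step 2: union(5, 0) -> merged; set of 5 now {0, 5, 7}
Step 3: find(5) -> no change; set of 5 is {0, 5, 7}
Step 4: find(3) -> no change; set of 3 is {3}
Step 5: find(5) -> no change; set of 5 is {0, 5, 7}
Step 6: union(3, 4) -> merged; set of 3 now {3, 4}
Step 7: find(7) -> no change; set of 7 is {0, 5, 7}
Step 8: find(5) -> no change; set of 5 is {0, 5, 7}
Step 9: find(7) -> no change; set of 7 is {0, 5, 7}
Step 10: find(7) -> no change; set of 7 is {0, 5, 7}
Component of 4: {3, 4}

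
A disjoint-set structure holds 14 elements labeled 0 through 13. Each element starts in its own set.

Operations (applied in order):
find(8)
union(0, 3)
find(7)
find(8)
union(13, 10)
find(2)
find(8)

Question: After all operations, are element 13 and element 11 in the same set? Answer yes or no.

Step 1: find(8) -> no change; set of 8 is {8}
Step 2: union(0, 3) -> merged; set of 0 now {0, 3}
Step 3: find(7) -> no change; set of 7 is {7}
Step 4: find(8) -> no change; set of 8 is {8}
Step 5: union(13, 10) -> merged; set of 13 now {10, 13}
Step 6: find(2) -> no change; set of 2 is {2}
Step 7: find(8) -> no change; set of 8 is {8}
Set of 13: {10, 13}; 11 is not a member.

Answer: no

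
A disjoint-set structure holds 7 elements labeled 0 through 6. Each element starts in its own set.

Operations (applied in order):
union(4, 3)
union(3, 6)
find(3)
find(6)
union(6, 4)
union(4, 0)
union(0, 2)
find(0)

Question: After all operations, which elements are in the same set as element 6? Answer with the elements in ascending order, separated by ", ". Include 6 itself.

Step 1: union(4, 3) -> merged; set of 4 now {3, 4}
Step 2: union(3, 6) -> merged; set of 3 now {3, 4, 6}
Step 3: find(3) -> no change; set of 3 is {3, 4, 6}
Step 4: find(6) -> no change; set of 6 is {3, 4, 6}
Step 5: union(6, 4) -> already same set; set of 6 now {3, 4, 6}
Step 6: union(4, 0) -> merged; set of 4 now {0, 3, 4, 6}
Step 7: union(0, 2) -> merged; set of 0 now {0, 2, 3, 4, 6}
Step 8: find(0) -> no change; set of 0 is {0, 2, 3, 4, 6}
Component of 6: {0, 2, 3, 4, 6}

Answer: 0, 2, 3, 4, 6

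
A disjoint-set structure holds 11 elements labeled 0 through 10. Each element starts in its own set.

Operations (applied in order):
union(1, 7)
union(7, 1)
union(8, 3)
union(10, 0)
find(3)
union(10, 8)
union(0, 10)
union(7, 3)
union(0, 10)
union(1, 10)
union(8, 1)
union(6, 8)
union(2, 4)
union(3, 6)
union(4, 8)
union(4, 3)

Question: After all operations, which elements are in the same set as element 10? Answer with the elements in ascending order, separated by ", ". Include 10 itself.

Answer: 0, 1, 2, 3, 4, 6, 7, 8, 10

Derivation:
Step 1: union(1, 7) -> merged; set of 1 now {1, 7}
Step 2: union(7, 1) -> already same set; set of 7 now {1, 7}
Step 3: union(8, 3) -> merged; set of 8 now {3, 8}
Step 4: union(10, 0) -> merged; set of 10 now {0, 10}
Step 5: find(3) -> no change; set of 3 is {3, 8}
Step 6: union(10, 8) -> merged; set of 10 now {0, 3, 8, 10}
Step 7: union(0, 10) -> already same set; set of 0 now {0, 3, 8, 10}
Step 8: union(7, 3) -> merged; set of 7 now {0, 1, 3, 7, 8, 10}
Step 9: union(0, 10) -> already same set; set of 0 now {0, 1, 3, 7, 8, 10}
Step 10: union(1, 10) -> already same set; set of 1 now {0, 1, 3, 7, 8, 10}
Step 11: union(8, 1) -> already same set; set of 8 now {0, 1, 3, 7, 8, 10}
Step 12: union(6, 8) -> merged; set of 6 now {0, 1, 3, 6, 7, 8, 10}
Step 13: union(2, 4) -> merged; set of 2 now {2, 4}
Step 14: union(3, 6) -> already same set; set of 3 now {0, 1, 3, 6, 7, 8, 10}
Step 15: union(4, 8) -> merged; set of 4 now {0, 1, 2, 3, 4, 6, 7, 8, 10}
Step 16: union(4, 3) -> already same set; set of 4 now {0, 1, 2, 3, 4, 6, 7, 8, 10}
Component of 10: {0, 1, 2, 3, 4, 6, 7, 8, 10}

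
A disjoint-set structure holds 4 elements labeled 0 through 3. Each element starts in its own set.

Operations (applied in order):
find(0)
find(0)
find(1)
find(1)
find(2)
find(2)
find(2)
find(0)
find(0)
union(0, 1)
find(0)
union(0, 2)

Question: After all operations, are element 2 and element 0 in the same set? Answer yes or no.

Step 1: find(0) -> no change; set of 0 is {0}
Step 2: find(0) -> no change; set of 0 is {0}
Step 3: find(1) -> no change; set of 1 is {1}
Step 4: find(1) -> no change; set of 1 is {1}
Step 5: find(2) -> no change; set of 2 is {2}
Step 6: find(2) -> no change; set of 2 is {2}
Step 7: find(2) -> no change; set of 2 is {2}
Step 8: find(0) -> no change; set of 0 is {0}
Step 9: find(0) -> no change; set of 0 is {0}
Step 10: union(0, 1) -> merged; set of 0 now {0, 1}
Step 11: find(0) -> no change; set of 0 is {0, 1}
Step 12: union(0, 2) -> merged; set of 0 now {0, 1, 2}
Set of 2: {0, 1, 2}; 0 is a member.

Answer: yes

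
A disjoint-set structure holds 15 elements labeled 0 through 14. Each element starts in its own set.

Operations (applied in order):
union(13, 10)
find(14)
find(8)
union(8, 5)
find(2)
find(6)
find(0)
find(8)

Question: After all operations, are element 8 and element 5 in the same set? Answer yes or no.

Step 1: union(13, 10) -> merged; set of 13 now {10, 13}
Step 2: find(14) -> no change; set of 14 is {14}
Step 3: find(8) -> no change; set of 8 is {8}
Step 4: union(8, 5) -> merged; set of 8 now {5, 8}
Step 5: find(2) -> no change; set of 2 is {2}
Step 6: find(6) -> no change; set of 6 is {6}
Step 7: find(0) -> no change; set of 0 is {0}
Step 8: find(8) -> no change; set of 8 is {5, 8}
Set of 8: {5, 8}; 5 is a member.

Answer: yes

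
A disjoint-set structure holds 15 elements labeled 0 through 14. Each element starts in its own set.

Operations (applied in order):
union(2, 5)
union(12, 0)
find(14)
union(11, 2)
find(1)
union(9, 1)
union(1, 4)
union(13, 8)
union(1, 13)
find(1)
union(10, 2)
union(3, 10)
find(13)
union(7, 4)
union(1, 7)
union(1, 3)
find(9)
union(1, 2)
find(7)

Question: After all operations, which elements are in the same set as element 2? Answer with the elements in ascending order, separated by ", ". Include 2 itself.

Answer: 1, 2, 3, 4, 5, 7, 8, 9, 10, 11, 13

Derivation:
Step 1: union(2, 5) -> merged; set of 2 now {2, 5}
Step 2: union(12, 0) -> merged; set of 12 now {0, 12}
Step 3: find(14) -> no change; set of 14 is {14}
Step 4: union(11, 2) -> merged; set of 11 now {2, 5, 11}
Step 5: find(1) -> no change; set of 1 is {1}
Step 6: union(9, 1) -> merged; set of 9 now {1, 9}
Step 7: union(1, 4) -> merged; set of 1 now {1, 4, 9}
Step 8: union(13, 8) -> merged; set of 13 now {8, 13}
Step 9: union(1, 13) -> merged; set of 1 now {1, 4, 8, 9, 13}
Step 10: find(1) -> no change; set of 1 is {1, 4, 8, 9, 13}
Step 11: union(10, 2) -> merged; set of 10 now {2, 5, 10, 11}
Step 12: union(3, 10) -> merged; set of 3 now {2, 3, 5, 10, 11}
Step 13: find(13) -> no change; set of 13 is {1, 4, 8, 9, 13}
Step 14: union(7, 4) -> merged; set of 7 now {1, 4, 7, 8, 9, 13}
Step 15: union(1, 7) -> already same set; set of 1 now {1, 4, 7, 8, 9, 13}
Step 16: union(1, 3) -> merged; set of 1 now {1, 2, 3, 4, 5, 7, 8, 9, 10, 11, 13}
Step 17: find(9) -> no change; set of 9 is {1, 2, 3, 4, 5, 7, 8, 9, 10, 11, 13}
Step 18: union(1, 2) -> already same set; set of 1 now {1, 2, 3, 4, 5, 7, 8, 9, 10, 11, 13}
Step 19: find(7) -> no change; set of 7 is {1, 2, 3, 4, 5, 7, 8, 9, 10, 11, 13}
Component of 2: {1, 2, 3, 4, 5, 7, 8, 9, 10, 11, 13}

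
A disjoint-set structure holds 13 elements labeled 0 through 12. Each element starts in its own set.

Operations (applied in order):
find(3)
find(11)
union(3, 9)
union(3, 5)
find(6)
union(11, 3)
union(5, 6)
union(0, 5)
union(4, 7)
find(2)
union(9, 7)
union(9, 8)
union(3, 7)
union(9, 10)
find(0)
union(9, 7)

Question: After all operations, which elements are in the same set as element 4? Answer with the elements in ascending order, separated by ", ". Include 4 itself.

Step 1: find(3) -> no change; set of 3 is {3}
Step 2: find(11) -> no change; set of 11 is {11}
Step 3: union(3, 9) -> merged; set of 3 now {3, 9}
Step 4: union(3, 5) -> merged; set of 3 now {3, 5, 9}
Step 5: find(6) -> no change; set of 6 is {6}
Step 6: union(11, 3) -> merged; set of 11 now {3, 5, 9, 11}
Step 7: union(5, 6) -> merged; set of 5 now {3, 5, 6, 9, 11}
Step 8: union(0, 5) -> merged; set of 0 now {0, 3, 5, 6, 9, 11}
Step 9: union(4, 7) -> merged; set of 4 now {4, 7}
Step 10: find(2) -> no change; set of 2 is {2}
Step 11: union(9, 7) -> merged; set of 9 now {0, 3, 4, 5, 6, 7, 9, 11}
Step 12: union(9, 8) -> merged; set of 9 now {0, 3, 4, 5, 6, 7, 8, 9, 11}
Step 13: union(3, 7) -> already same set; set of 3 now {0, 3, 4, 5, 6, 7, 8, 9, 11}
Step 14: union(9, 10) -> merged; set of 9 now {0, 3, 4, 5, 6, 7, 8, 9, 10, 11}
Step 15: find(0) -> no change; set of 0 is {0, 3, 4, 5, 6, 7, 8, 9, 10, 11}
Step 16: union(9, 7) -> already same set; set of 9 now {0, 3, 4, 5, 6, 7, 8, 9, 10, 11}
Component of 4: {0, 3, 4, 5, 6, 7, 8, 9, 10, 11}

Answer: 0, 3, 4, 5, 6, 7, 8, 9, 10, 11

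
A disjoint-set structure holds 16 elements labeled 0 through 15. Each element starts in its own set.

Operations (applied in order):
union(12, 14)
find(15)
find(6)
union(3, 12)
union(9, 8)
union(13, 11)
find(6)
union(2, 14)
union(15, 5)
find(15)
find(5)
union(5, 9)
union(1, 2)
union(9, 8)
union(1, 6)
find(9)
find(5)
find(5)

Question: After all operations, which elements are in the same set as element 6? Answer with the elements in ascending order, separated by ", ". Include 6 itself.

Step 1: union(12, 14) -> merged; set of 12 now {12, 14}
Step 2: find(15) -> no change; set of 15 is {15}
Step 3: find(6) -> no change; set of 6 is {6}
Step 4: union(3, 12) -> merged; set of 3 now {3, 12, 14}
Step 5: union(9, 8) -> merged; set of 9 now {8, 9}
Step 6: union(13, 11) -> merged; set of 13 now {11, 13}
Step 7: find(6) -> no change; set of 6 is {6}
Step 8: union(2, 14) -> merged; set of 2 now {2, 3, 12, 14}
Step 9: union(15, 5) -> merged; set of 15 now {5, 15}
Step 10: find(15) -> no change; set of 15 is {5, 15}
Step 11: find(5) -> no change; set of 5 is {5, 15}
Step 12: union(5, 9) -> merged; set of 5 now {5, 8, 9, 15}
Step 13: union(1, 2) -> merged; set of 1 now {1, 2, 3, 12, 14}
Step 14: union(9, 8) -> already same set; set of 9 now {5, 8, 9, 15}
Step 15: union(1, 6) -> merged; set of 1 now {1, 2, 3, 6, 12, 14}
Step 16: find(9) -> no change; set of 9 is {5, 8, 9, 15}
Step 17: find(5) -> no change; set of 5 is {5, 8, 9, 15}
Step 18: find(5) -> no change; set of 5 is {5, 8, 9, 15}
Component of 6: {1, 2, 3, 6, 12, 14}

Answer: 1, 2, 3, 6, 12, 14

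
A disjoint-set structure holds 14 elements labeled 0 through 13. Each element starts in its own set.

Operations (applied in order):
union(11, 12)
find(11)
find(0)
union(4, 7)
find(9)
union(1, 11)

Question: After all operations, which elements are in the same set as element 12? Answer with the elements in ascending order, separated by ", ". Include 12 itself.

Step 1: union(11, 12) -> merged; set of 11 now {11, 12}
Step 2: find(11) -> no change; set of 11 is {11, 12}
Step 3: find(0) -> no change; set of 0 is {0}
Step 4: union(4, 7) -> merged; set of 4 now {4, 7}
Step 5: find(9) -> no change; set of 9 is {9}
Step 6: union(1, 11) -> merged; set of 1 now {1, 11, 12}
Component of 12: {1, 11, 12}

Answer: 1, 11, 12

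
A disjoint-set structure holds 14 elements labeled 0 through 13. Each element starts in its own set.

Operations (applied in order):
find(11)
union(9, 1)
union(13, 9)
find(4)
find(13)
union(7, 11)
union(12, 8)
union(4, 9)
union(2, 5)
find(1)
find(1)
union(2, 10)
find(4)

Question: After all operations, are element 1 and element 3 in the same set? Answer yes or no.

Step 1: find(11) -> no change; set of 11 is {11}
Step 2: union(9, 1) -> merged; set of 9 now {1, 9}
Step 3: union(13, 9) -> merged; set of 13 now {1, 9, 13}
Step 4: find(4) -> no change; set of 4 is {4}
Step 5: find(13) -> no change; set of 13 is {1, 9, 13}
Step 6: union(7, 11) -> merged; set of 7 now {7, 11}
Step 7: union(12, 8) -> merged; set of 12 now {8, 12}
Step 8: union(4, 9) -> merged; set of 4 now {1, 4, 9, 13}
Step 9: union(2, 5) -> merged; set of 2 now {2, 5}
Step 10: find(1) -> no change; set of 1 is {1, 4, 9, 13}
Step 11: find(1) -> no change; set of 1 is {1, 4, 9, 13}
Step 12: union(2, 10) -> merged; set of 2 now {2, 5, 10}
Step 13: find(4) -> no change; set of 4 is {1, 4, 9, 13}
Set of 1: {1, 4, 9, 13}; 3 is not a member.

Answer: no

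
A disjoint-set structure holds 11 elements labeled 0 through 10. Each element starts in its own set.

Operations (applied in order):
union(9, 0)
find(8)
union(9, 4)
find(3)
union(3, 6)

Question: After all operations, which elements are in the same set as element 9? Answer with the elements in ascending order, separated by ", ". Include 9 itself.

Step 1: union(9, 0) -> merged; set of 9 now {0, 9}
Step 2: find(8) -> no change; set of 8 is {8}
Step 3: union(9, 4) -> merged; set of 9 now {0, 4, 9}
Step 4: find(3) -> no change; set of 3 is {3}
Step 5: union(3, 6) -> merged; set of 3 now {3, 6}
Component of 9: {0, 4, 9}

Answer: 0, 4, 9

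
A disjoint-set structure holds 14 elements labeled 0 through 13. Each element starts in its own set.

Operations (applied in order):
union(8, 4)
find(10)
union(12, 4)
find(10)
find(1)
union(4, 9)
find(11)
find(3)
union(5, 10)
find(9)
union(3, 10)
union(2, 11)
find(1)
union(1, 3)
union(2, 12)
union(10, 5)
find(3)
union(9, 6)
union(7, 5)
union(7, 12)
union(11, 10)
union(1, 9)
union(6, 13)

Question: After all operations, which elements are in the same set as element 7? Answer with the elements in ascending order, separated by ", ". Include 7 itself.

Answer: 1, 2, 3, 4, 5, 6, 7, 8, 9, 10, 11, 12, 13

Derivation:
Step 1: union(8, 4) -> merged; set of 8 now {4, 8}
Step 2: find(10) -> no change; set of 10 is {10}
Step 3: union(12, 4) -> merged; set of 12 now {4, 8, 12}
Step 4: find(10) -> no change; set of 10 is {10}
Step 5: find(1) -> no change; set of 1 is {1}
Step 6: union(4, 9) -> merged; set of 4 now {4, 8, 9, 12}
Step 7: find(11) -> no change; set of 11 is {11}
Step 8: find(3) -> no change; set of 3 is {3}
Step 9: union(5, 10) -> merged; set of 5 now {5, 10}
Step 10: find(9) -> no change; set of 9 is {4, 8, 9, 12}
Step 11: union(3, 10) -> merged; set of 3 now {3, 5, 10}
Step 12: union(2, 11) -> merged; set of 2 now {2, 11}
Step 13: find(1) -> no change; set of 1 is {1}
Step 14: union(1, 3) -> merged; set of 1 now {1, 3, 5, 10}
Step 15: union(2, 12) -> merged; set of 2 now {2, 4, 8, 9, 11, 12}
Step 16: union(10, 5) -> already same set; set of 10 now {1, 3, 5, 10}
Step 17: find(3) -> no change; set of 3 is {1, 3, 5, 10}
Step 18: union(9, 6) -> merged; set of 9 now {2, 4, 6, 8, 9, 11, 12}
Step 19: union(7, 5) -> merged; set of 7 now {1, 3, 5, 7, 10}
Step 20: union(7, 12) -> merged; set of 7 now {1, 2, 3, 4, 5, 6, 7, 8, 9, 10, 11, 12}
Step 21: union(11, 10) -> already same set; set of 11 now {1, 2, 3, 4, 5, 6, 7, 8, 9, 10, 11, 12}
Step 22: union(1, 9) -> already same set; set of 1 now {1, 2, 3, 4, 5, 6, 7, 8, 9, 10, 11, 12}
Step 23: union(6, 13) -> merged; set of 6 now {1, 2, 3, 4, 5, 6, 7, 8, 9, 10, 11, 12, 13}
Component of 7: {1, 2, 3, 4, 5, 6, 7, 8, 9, 10, 11, 12, 13}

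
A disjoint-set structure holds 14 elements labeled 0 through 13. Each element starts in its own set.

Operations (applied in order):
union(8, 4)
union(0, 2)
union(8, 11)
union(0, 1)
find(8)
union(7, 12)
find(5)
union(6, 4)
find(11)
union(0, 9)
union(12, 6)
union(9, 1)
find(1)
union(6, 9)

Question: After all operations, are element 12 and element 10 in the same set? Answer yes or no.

Step 1: union(8, 4) -> merged; set of 8 now {4, 8}
Step 2: union(0, 2) -> merged; set of 0 now {0, 2}
Step 3: union(8, 11) -> merged; set of 8 now {4, 8, 11}
Step 4: union(0, 1) -> merged; set of 0 now {0, 1, 2}
Step 5: find(8) -> no change; set of 8 is {4, 8, 11}
Step 6: union(7, 12) -> merged; set of 7 now {7, 12}
Step 7: find(5) -> no change; set of 5 is {5}
Step 8: union(6, 4) -> merged; set of 6 now {4, 6, 8, 11}
Step 9: find(11) -> no change; set of 11 is {4, 6, 8, 11}
Step 10: union(0, 9) -> merged; set of 0 now {0, 1, 2, 9}
Step 11: union(12, 6) -> merged; set of 12 now {4, 6, 7, 8, 11, 12}
Step 12: union(9, 1) -> already same set; set of 9 now {0, 1, 2, 9}
Step 13: find(1) -> no change; set of 1 is {0, 1, 2, 9}
Step 14: union(6, 9) -> merged; set of 6 now {0, 1, 2, 4, 6, 7, 8, 9, 11, 12}
Set of 12: {0, 1, 2, 4, 6, 7, 8, 9, 11, 12}; 10 is not a member.

Answer: no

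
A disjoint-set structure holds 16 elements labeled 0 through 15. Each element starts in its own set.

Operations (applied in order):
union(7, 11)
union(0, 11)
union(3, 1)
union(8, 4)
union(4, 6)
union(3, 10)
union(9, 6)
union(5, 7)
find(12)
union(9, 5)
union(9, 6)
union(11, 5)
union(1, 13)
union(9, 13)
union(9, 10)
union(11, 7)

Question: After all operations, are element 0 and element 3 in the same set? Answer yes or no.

Step 1: union(7, 11) -> merged; set of 7 now {7, 11}
Step 2: union(0, 11) -> merged; set of 0 now {0, 7, 11}
Step 3: union(3, 1) -> merged; set of 3 now {1, 3}
Step 4: union(8, 4) -> merged; set of 8 now {4, 8}
Step 5: union(4, 6) -> merged; set of 4 now {4, 6, 8}
Step 6: union(3, 10) -> merged; set of 3 now {1, 3, 10}
Step 7: union(9, 6) -> merged; set of 9 now {4, 6, 8, 9}
Step 8: union(5, 7) -> merged; set of 5 now {0, 5, 7, 11}
Step 9: find(12) -> no change; set of 12 is {12}
Step 10: union(9, 5) -> merged; set of 9 now {0, 4, 5, 6, 7, 8, 9, 11}
Step 11: union(9, 6) -> already same set; set of 9 now {0, 4, 5, 6, 7, 8, 9, 11}
Step 12: union(11, 5) -> already same set; set of 11 now {0, 4, 5, 6, 7, 8, 9, 11}
Step 13: union(1, 13) -> merged; set of 1 now {1, 3, 10, 13}
Step 14: union(9, 13) -> merged; set of 9 now {0, 1, 3, 4, 5, 6, 7, 8, 9, 10, 11, 13}
Step 15: union(9, 10) -> already same set; set of 9 now {0, 1, 3, 4, 5, 6, 7, 8, 9, 10, 11, 13}
Step 16: union(11, 7) -> already same set; set of 11 now {0, 1, 3, 4, 5, 6, 7, 8, 9, 10, 11, 13}
Set of 0: {0, 1, 3, 4, 5, 6, 7, 8, 9, 10, 11, 13}; 3 is a member.

Answer: yes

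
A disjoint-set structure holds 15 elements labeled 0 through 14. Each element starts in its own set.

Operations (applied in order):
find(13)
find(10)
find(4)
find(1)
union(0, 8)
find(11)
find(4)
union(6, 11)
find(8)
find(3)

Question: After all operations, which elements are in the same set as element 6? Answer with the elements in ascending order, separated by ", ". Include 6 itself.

Step 1: find(13) -> no change; set of 13 is {13}
Step 2: find(10) -> no change; set of 10 is {10}
Step 3: find(4) -> no change; set of 4 is {4}
Step 4: find(1) -> no change; set of 1 is {1}
Step 5: union(0, 8) -> merged; set of 0 now {0, 8}
Step 6: find(11) -> no change; set of 11 is {11}
Step 7: find(4) -> no change; set of 4 is {4}
Step 8: union(6, 11) -> merged; set of 6 now {6, 11}
Step 9: find(8) -> no change; set of 8 is {0, 8}
Step 10: find(3) -> no change; set of 3 is {3}
Component of 6: {6, 11}

Answer: 6, 11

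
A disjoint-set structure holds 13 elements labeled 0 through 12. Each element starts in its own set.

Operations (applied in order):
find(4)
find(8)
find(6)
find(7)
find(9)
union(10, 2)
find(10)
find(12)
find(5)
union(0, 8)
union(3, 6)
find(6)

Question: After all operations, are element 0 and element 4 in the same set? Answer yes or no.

Step 1: find(4) -> no change; set of 4 is {4}
Step 2: find(8) -> no change; set of 8 is {8}
Step 3: find(6) -> no change; set of 6 is {6}
Step 4: find(7) -> no change; set of 7 is {7}
Step 5: find(9) -> no change; set of 9 is {9}
Step 6: union(10, 2) -> merged; set of 10 now {2, 10}
Step 7: find(10) -> no change; set of 10 is {2, 10}
Step 8: find(12) -> no change; set of 12 is {12}
Step 9: find(5) -> no change; set of 5 is {5}
Step 10: union(0, 8) -> merged; set of 0 now {0, 8}
Step 11: union(3, 6) -> merged; set of 3 now {3, 6}
Step 12: find(6) -> no change; set of 6 is {3, 6}
Set of 0: {0, 8}; 4 is not a member.

Answer: no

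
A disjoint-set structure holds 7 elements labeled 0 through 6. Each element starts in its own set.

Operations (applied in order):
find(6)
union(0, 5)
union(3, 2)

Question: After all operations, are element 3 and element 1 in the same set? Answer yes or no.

Step 1: find(6) -> no change; set of 6 is {6}
Step 2: union(0, 5) -> merged; set of 0 now {0, 5}
Step 3: union(3, 2) -> merged; set of 3 now {2, 3}
Set of 3: {2, 3}; 1 is not a member.

Answer: no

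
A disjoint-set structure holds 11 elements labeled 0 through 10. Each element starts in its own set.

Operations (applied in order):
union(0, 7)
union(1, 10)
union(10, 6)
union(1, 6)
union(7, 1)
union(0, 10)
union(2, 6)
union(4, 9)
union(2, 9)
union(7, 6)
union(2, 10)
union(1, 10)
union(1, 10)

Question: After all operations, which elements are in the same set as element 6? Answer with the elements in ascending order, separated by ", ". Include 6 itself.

Answer: 0, 1, 2, 4, 6, 7, 9, 10

Derivation:
Step 1: union(0, 7) -> merged; set of 0 now {0, 7}
Step 2: union(1, 10) -> merged; set of 1 now {1, 10}
Step 3: union(10, 6) -> merged; set of 10 now {1, 6, 10}
Step 4: union(1, 6) -> already same set; set of 1 now {1, 6, 10}
Step 5: union(7, 1) -> merged; set of 7 now {0, 1, 6, 7, 10}
Step 6: union(0, 10) -> already same set; set of 0 now {0, 1, 6, 7, 10}
Step 7: union(2, 6) -> merged; set of 2 now {0, 1, 2, 6, 7, 10}
Step 8: union(4, 9) -> merged; set of 4 now {4, 9}
Step 9: union(2, 9) -> merged; set of 2 now {0, 1, 2, 4, 6, 7, 9, 10}
Step 10: union(7, 6) -> already same set; set of 7 now {0, 1, 2, 4, 6, 7, 9, 10}
Step 11: union(2, 10) -> already same set; set of 2 now {0, 1, 2, 4, 6, 7, 9, 10}
Step 12: union(1, 10) -> already same set; set of 1 now {0, 1, 2, 4, 6, 7, 9, 10}
Step 13: union(1, 10) -> already same set; set of 1 now {0, 1, 2, 4, 6, 7, 9, 10}
Component of 6: {0, 1, 2, 4, 6, 7, 9, 10}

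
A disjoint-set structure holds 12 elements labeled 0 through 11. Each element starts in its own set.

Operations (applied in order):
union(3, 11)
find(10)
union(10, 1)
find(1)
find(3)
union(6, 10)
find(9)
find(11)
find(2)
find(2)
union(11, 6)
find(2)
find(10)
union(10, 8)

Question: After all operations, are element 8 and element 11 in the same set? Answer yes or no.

Answer: yes

Derivation:
Step 1: union(3, 11) -> merged; set of 3 now {3, 11}
Step 2: find(10) -> no change; set of 10 is {10}
Step 3: union(10, 1) -> merged; set of 10 now {1, 10}
Step 4: find(1) -> no change; set of 1 is {1, 10}
Step 5: find(3) -> no change; set of 3 is {3, 11}
Step 6: union(6, 10) -> merged; set of 6 now {1, 6, 10}
Step 7: find(9) -> no change; set of 9 is {9}
Step 8: find(11) -> no change; set of 11 is {3, 11}
Step 9: find(2) -> no change; set of 2 is {2}
Step 10: find(2) -> no change; set of 2 is {2}
Step 11: union(11, 6) -> merged; set of 11 now {1, 3, 6, 10, 11}
Step 12: find(2) -> no change; set of 2 is {2}
Step 13: find(10) -> no change; set of 10 is {1, 3, 6, 10, 11}
Step 14: union(10, 8) -> merged; set of 10 now {1, 3, 6, 8, 10, 11}
Set of 8: {1, 3, 6, 8, 10, 11}; 11 is a member.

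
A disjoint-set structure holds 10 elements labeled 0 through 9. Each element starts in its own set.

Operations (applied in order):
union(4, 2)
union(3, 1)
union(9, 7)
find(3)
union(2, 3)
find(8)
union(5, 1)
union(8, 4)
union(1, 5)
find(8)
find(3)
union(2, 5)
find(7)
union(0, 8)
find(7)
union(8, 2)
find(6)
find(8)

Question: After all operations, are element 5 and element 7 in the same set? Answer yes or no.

Answer: no

Derivation:
Step 1: union(4, 2) -> merged; set of 4 now {2, 4}
Step 2: union(3, 1) -> merged; set of 3 now {1, 3}
Step 3: union(9, 7) -> merged; set of 9 now {7, 9}
Step 4: find(3) -> no change; set of 3 is {1, 3}
Step 5: union(2, 3) -> merged; set of 2 now {1, 2, 3, 4}
Step 6: find(8) -> no change; set of 8 is {8}
Step 7: union(5, 1) -> merged; set of 5 now {1, 2, 3, 4, 5}
Step 8: union(8, 4) -> merged; set of 8 now {1, 2, 3, 4, 5, 8}
Step 9: union(1, 5) -> already same set; set of 1 now {1, 2, 3, 4, 5, 8}
Step 10: find(8) -> no change; set of 8 is {1, 2, 3, 4, 5, 8}
Step 11: find(3) -> no change; set of 3 is {1, 2, 3, 4, 5, 8}
Step 12: union(2, 5) -> already same set; set of 2 now {1, 2, 3, 4, 5, 8}
Step 13: find(7) -> no change; set of 7 is {7, 9}
Step 14: union(0, 8) -> merged; set of 0 now {0, 1, 2, 3, 4, 5, 8}
Step 15: find(7) -> no change; set of 7 is {7, 9}
Step 16: union(8, 2) -> already same set; set of 8 now {0, 1, 2, 3, 4, 5, 8}
Step 17: find(6) -> no change; set of 6 is {6}
Step 18: find(8) -> no change; set of 8 is {0, 1, 2, 3, 4, 5, 8}
Set of 5: {0, 1, 2, 3, 4, 5, 8}; 7 is not a member.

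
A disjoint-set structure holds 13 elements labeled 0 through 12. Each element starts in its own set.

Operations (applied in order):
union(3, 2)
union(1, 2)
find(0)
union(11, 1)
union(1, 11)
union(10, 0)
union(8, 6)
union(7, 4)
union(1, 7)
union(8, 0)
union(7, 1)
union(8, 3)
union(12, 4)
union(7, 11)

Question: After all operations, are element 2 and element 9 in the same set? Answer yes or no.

Step 1: union(3, 2) -> merged; set of 3 now {2, 3}
Step 2: union(1, 2) -> merged; set of 1 now {1, 2, 3}
Step 3: find(0) -> no change; set of 0 is {0}
Step 4: union(11, 1) -> merged; set of 11 now {1, 2, 3, 11}
Step 5: union(1, 11) -> already same set; set of 1 now {1, 2, 3, 11}
Step 6: union(10, 0) -> merged; set of 10 now {0, 10}
Step 7: union(8, 6) -> merged; set of 8 now {6, 8}
Step 8: union(7, 4) -> merged; set of 7 now {4, 7}
Step 9: union(1, 7) -> merged; set of 1 now {1, 2, 3, 4, 7, 11}
Step 10: union(8, 0) -> merged; set of 8 now {0, 6, 8, 10}
Step 11: union(7, 1) -> already same set; set of 7 now {1, 2, 3, 4, 7, 11}
Step 12: union(8, 3) -> merged; set of 8 now {0, 1, 2, 3, 4, 6, 7, 8, 10, 11}
Step 13: union(12, 4) -> merged; set of 12 now {0, 1, 2, 3, 4, 6, 7, 8, 10, 11, 12}
Step 14: union(7, 11) -> already same set; set of 7 now {0, 1, 2, 3, 4, 6, 7, 8, 10, 11, 12}
Set of 2: {0, 1, 2, 3, 4, 6, 7, 8, 10, 11, 12}; 9 is not a member.

Answer: no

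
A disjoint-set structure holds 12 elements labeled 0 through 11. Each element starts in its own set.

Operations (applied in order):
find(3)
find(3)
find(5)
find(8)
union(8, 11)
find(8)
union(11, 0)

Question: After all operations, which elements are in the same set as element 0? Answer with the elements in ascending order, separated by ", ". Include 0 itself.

Answer: 0, 8, 11

Derivation:
Step 1: find(3) -> no change; set of 3 is {3}
Step 2: find(3) -> no change; set of 3 is {3}
Step 3: find(5) -> no change; set of 5 is {5}
Step 4: find(8) -> no change; set of 8 is {8}
Step 5: union(8, 11) -> merged; set of 8 now {8, 11}
Step 6: find(8) -> no change; set of 8 is {8, 11}
Step 7: union(11, 0) -> merged; set of 11 now {0, 8, 11}
Component of 0: {0, 8, 11}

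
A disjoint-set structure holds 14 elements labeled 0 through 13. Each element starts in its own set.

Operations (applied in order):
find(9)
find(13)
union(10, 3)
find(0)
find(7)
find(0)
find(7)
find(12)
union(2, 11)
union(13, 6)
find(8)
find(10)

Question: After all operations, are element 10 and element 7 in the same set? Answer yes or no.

Answer: no

Derivation:
Step 1: find(9) -> no change; set of 9 is {9}
Step 2: find(13) -> no change; set of 13 is {13}
Step 3: union(10, 3) -> merged; set of 10 now {3, 10}
Step 4: find(0) -> no change; set of 0 is {0}
Step 5: find(7) -> no change; set of 7 is {7}
Step 6: find(0) -> no change; set of 0 is {0}
Step 7: find(7) -> no change; set of 7 is {7}
Step 8: find(12) -> no change; set of 12 is {12}
Step 9: union(2, 11) -> merged; set of 2 now {2, 11}
Step 10: union(13, 6) -> merged; set of 13 now {6, 13}
Step 11: find(8) -> no change; set of 8 is {8}
Step 12: find(10) -> no change; set of 10 is {3, 10}
Set of 10: {3, 10}; 7 is not a member.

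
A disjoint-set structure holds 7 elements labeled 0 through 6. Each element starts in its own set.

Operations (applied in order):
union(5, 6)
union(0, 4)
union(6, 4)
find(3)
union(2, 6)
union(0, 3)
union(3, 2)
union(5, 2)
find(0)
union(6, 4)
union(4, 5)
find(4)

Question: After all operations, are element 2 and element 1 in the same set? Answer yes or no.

Step 1: union(5, 6) -> merged; set of 5 now {5, 6}
Step 2: union(0, 4) -> merged; set of 0 now {0, 4}
Step 3: union(6, 4) -> merged; set of 6 now {0, 4, 5, 6}
Step 4: find(3) -> no change; set of 3 is {3}
Step 5: union(2, 6) -> merged; set of 2 now {0, 2, 4, 5, 6}
Step 6: union(0, 3) -> merged; set of 0 now {0, 2, 3, 4, 5, 6}
Step 7: union(3, 2) -> already same set; set of 3 now {0, 2, 3, 4, 5, 6}
Step 8: union(5, 2) -> already same set; set of 5 now {0, 2, 3, 4, 5, 6}
Step 9: find(0) -> no change; set of 0 is {0, 2, 3, 4, 5, 6}
Step 10: union(6, 4) -> already same set; set of 6 now {0, 2, 3, 4, 5, 6}
Step 11: union(4, 5) -> already same set; set of 4 now {0, 2, 3, 4, 5, 6}
Step 12: find(4) -> no change; set of 4 is {0, 2, 3, 4, 5, 6}
Set of 2: {0, 2, 3, 4, 5, 6}; 1 is not a member.

Answer: no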